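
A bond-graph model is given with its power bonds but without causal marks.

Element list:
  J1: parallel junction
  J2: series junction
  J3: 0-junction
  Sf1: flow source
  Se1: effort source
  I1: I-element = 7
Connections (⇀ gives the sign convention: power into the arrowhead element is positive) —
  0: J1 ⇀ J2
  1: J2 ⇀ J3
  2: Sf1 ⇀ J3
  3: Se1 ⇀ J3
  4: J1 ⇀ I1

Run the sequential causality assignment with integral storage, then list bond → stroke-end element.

#0 |J1
#1 |J2
#2 |Sf1
#3 |J3
#4 |I1

b2 stroke at Sf1  (Sf1 fixes flow; stroke at Sf1)
b3 stroke at J3  (source Se1 imposes e)
b1 stroke at J2  (0-jn J3 has e-setter on 3)
b0 stroke at J1  (J2 needs exactly one f-in)
b4 stroke at I1  (common-e at J1 fixed by 0)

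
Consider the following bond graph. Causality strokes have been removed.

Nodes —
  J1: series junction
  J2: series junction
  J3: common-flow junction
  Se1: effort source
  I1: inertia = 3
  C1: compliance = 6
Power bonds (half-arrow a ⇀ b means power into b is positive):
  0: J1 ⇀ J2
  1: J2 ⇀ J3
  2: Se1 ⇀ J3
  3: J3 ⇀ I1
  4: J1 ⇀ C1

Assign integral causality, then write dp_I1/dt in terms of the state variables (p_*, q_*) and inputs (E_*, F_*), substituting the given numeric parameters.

#2 |J3  (source Se1 imposes e)
#3 |I1  (I1: I, integral causality)
#1 |J3  (J3: bond 3 brought flow, rest push out)
#0 |J2  (J2 flow already set via bond 1)
#4 |J1  (1-jn J1 has f-setter on 0)

dp_I1/dt = E_Se1 - q_C1/6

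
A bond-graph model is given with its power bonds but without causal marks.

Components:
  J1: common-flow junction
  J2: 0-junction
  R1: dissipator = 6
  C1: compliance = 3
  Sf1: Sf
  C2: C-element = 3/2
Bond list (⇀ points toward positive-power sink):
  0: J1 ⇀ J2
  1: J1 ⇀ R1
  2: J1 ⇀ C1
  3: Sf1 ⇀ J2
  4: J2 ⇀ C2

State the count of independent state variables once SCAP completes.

2  (C1, C2 all integral)

β3 stroke at Sf1  (Sf1: flow source, stroke at near end)
β2 stroke at J1  (C1 outputs effort q/C1)
β4 stroke at J2  (C2 outputs effort q/C2)
β0 stroke at J1  (common-e at J2 fixed by 4)
β1 stroke at R1  (J1: last free bond brings flow in)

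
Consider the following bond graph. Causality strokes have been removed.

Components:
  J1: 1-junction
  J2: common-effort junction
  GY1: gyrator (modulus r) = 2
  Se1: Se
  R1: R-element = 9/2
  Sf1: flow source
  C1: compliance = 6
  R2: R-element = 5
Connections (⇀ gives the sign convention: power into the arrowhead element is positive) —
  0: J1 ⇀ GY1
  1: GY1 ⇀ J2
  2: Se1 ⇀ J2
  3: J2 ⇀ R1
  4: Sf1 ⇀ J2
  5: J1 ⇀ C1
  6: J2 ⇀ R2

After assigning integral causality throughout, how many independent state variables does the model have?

bond 2 |J2  (Se1 (Se) sets effort on bond)
bond 4 |Sf1  (Sf1 fixes flow; stroke at Sf1)
bond 1 |GY1  (common-e at J2 fixed by 2)
bond 3 |R1  (0-jn J2 has e-setter on 2)
bond 6 |R2  (0-jn J2 has e-setter on 2)
bond 0 |GY1  (through GY1, causality inverts; strokes same side of GY1)
bond 5 |J1  (1-jn J1 has f-setter on 0)

1  (C1 all integral)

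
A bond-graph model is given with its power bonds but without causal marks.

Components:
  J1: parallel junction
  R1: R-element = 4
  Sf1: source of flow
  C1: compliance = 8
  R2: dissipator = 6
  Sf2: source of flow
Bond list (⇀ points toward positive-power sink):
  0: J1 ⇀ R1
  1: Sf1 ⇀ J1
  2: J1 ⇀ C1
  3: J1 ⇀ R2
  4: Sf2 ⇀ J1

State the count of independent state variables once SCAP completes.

1  (C1 all integral)

#1 |Sf1  (Sf1: flow source, stroke at near end)
#4 |Sf2  (source Sf2 imposes f)
#2 |J1  (C1 integral (e out))
#0 |R1  (0-jn J1 has e-setter on 2)
#3 |R2  (0-jn J1 has e-setter on 2)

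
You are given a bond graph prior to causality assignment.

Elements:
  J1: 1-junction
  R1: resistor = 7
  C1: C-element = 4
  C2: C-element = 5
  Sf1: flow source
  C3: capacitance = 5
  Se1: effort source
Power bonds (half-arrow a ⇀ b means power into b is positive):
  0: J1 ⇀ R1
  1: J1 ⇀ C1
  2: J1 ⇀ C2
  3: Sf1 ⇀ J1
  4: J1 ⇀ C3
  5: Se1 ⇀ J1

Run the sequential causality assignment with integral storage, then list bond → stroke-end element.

β3 →Sf1  (source Sf1 imposes f)
β5 →J1  (source Se1 imposes e)
β0 →J1  (J1: bond 3 brought flow, rest push out)
β1 →J1  (common-f at J1 fixed by 3)
β2 →J1  (1-jn J1 has f-setter on 3)
β4 →J1  (common-f at J1 fixed by 3)

b0 stroke at J1
b1 stroke at J1
b2 stroke at J1
b3 stroke at Sf1
b4 stroke at J1
b5 stroke at J1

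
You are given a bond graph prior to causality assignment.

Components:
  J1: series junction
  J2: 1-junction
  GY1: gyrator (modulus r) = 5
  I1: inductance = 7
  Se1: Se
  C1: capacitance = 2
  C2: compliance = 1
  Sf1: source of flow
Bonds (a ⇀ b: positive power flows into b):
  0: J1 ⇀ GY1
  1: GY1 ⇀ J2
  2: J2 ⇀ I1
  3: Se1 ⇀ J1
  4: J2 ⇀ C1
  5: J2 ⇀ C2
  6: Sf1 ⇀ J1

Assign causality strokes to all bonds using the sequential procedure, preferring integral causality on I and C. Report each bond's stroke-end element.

b3 |J1  (source Se1 imposes e)
b6 |Sf1  (Sf1 fixes flow; stroke at Sf1)
b0 |J1  (J1: bond 6 brought flow, rest push out)
b1 |J2  (GY GY1: same side as bond 0)
b2 |I1  (I1: I, integral causality)
b4 |J2  (1-jn J2 has f-setter on 2)
b5 |J2  (1-jn J2 has f-setter on 2)

b0 →J1
b1 →J2
b2 →I1
b3 →J1
b4 →J2
b5 →J2
b6 →Sf1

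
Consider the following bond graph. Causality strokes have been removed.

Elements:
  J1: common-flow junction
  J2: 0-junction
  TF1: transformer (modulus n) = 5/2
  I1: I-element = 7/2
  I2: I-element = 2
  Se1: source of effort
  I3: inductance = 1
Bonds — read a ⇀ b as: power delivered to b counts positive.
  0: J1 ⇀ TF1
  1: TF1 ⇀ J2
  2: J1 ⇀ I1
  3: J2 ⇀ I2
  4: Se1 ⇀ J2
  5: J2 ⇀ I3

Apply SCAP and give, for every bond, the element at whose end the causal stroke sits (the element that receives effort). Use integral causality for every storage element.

b0 stroke→J1
b1 stroke→TF1
b2 stroke→I1
b3 stroke→I2
b4 stroke→J2
b5 stroke→I3

#4 |J2  (Se1 (Se) sets effort on bond)
#1 |TF1  (J2: bond 4 brought effort, rest push out)
#3 |I2  (J2 effort already set via bond 4)
#5 |I3  (J2 effort already set via bond 4)
#0 |J1  (through TF1, causality passes straight; one stroke at TF1)
#2 |I1  (closing 1-jn rule on J1)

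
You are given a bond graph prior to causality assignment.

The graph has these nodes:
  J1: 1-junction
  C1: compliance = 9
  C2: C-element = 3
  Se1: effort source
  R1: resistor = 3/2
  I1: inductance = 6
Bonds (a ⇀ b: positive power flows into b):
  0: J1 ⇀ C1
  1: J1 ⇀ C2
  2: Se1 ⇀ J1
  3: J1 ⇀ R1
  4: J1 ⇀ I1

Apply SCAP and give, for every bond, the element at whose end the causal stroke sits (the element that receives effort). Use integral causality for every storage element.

bond 2 →J1  (source Se1 imposes e)
bond 0 →J1  (prefer integral on C1)
bond 1 →J1  (C2: C, integral causality)
bond 4 →I1  (I1: I, integral causality)
bond 3 →J1  (J1: bond 4 brought flow, rest push out)

#0 stroke at J1
#1 stroke at J1
#2 stroke at J1
#3 stroke at J1
#4 stroke at I1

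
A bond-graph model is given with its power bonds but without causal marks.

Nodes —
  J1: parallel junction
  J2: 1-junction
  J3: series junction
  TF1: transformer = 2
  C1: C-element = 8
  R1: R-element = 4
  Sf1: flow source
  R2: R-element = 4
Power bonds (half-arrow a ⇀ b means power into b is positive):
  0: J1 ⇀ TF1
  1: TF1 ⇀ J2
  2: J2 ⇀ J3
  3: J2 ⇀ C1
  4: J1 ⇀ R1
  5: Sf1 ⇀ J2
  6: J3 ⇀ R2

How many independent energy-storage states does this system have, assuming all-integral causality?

bond 5 →Sf1  (Sf1 (Sf) sets flow on bond)
bond 1 →J2  (J2: bond 5 brought flow, rest push out)
bond 2 →J2  (common-f at J2 fixed by 5)
bond 3 →J2  (J2 flow already set via bond 5)
bond 6 →J3  (1-jn J3 has f-setter on 2)
bond 0 →TF1  (through TF1, causality passes straight; one stroke at TF1)
bond 4 →J1  (only one effort-in slot at J1)

1  (C1 all integral)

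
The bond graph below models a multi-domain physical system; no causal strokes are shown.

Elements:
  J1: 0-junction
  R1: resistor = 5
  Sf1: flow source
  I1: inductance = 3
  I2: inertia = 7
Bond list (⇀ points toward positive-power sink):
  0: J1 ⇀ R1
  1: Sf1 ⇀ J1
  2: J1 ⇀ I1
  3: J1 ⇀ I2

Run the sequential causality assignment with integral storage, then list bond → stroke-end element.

b1 stroke at Sf1  (source Sf1 imposes f)
b2 stroke at I1  (I1 integral (f out))
b3 stroke at I2  (prefer integral on I2)
b0 stroke at J1  (only one effort-in slot at J1)

β0 stroke→J1
β1 stroke→Sf1
β2 stroke→I1
β3 stroke→I2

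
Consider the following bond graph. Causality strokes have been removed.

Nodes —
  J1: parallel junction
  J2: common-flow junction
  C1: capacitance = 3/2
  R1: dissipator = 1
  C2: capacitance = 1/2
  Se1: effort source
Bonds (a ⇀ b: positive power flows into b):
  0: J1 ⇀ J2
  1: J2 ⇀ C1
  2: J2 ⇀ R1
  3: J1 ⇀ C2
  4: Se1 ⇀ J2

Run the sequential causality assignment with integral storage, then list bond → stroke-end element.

β4 →J2  (Se1: effort source, stroke at far end)
β1 →J2  (C1 integral (e out))
β3 →J1  (C2 outputs effort q/C2)
β0 →J2  (J1: bond 3 brought effort, rest push out)
β2 →R1  (only one flow-in slot at J2)

bond 0 stroke→J2
bond 1 stroke→J2
bond 2 stroke→R1
bond 3 stroke→J1
bond 4 stroke→J2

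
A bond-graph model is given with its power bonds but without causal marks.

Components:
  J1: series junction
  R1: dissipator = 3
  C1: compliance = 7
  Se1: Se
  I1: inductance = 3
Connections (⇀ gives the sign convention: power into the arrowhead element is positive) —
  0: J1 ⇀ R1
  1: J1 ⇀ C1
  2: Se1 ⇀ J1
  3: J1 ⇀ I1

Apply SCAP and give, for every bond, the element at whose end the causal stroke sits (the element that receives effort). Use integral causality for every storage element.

bond 0 →J1
bond 1 →J1
bond 2 →J1
bond 3 →I1

b2 →J1  (source Se1 imposes e)
b1 →J1  (C1 integral (e out))
b3 →I1  (I1 outputs flow p/I1)
b0 →J1  (J1 flow already set via bond 3)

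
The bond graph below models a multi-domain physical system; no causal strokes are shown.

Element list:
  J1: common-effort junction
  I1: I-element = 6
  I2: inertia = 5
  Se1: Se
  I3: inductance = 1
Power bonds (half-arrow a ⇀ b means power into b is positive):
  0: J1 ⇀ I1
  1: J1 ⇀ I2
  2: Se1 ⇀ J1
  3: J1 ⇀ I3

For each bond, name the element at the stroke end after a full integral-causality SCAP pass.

β2 stroke at J1  (Se1 fixes effort; stroke away)
β0 stroke at I1  (J1 effort already set via bond 2)
β1 stroke at I2  (common-e at J1 fixed by 2)
β3 stroke at I3  (J1: bond 2 brought effort, rest push out)

b0 →I1
b1 →I2
b2 →J1
b3 →I3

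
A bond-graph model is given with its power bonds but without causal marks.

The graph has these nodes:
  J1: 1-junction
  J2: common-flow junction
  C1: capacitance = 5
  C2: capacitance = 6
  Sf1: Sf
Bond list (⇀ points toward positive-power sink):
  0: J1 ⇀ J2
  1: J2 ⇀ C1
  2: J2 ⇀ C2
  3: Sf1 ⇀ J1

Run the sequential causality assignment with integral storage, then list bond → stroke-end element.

b0 stroke→J1
b1 stroke→J2
b2 stroke→J2
b3 stroke→Sf1

bond 3 stroke at Sf1  (Sf1 fixes flow; stroke at Sf1)
bond 0 stroke at J1  (J1: bond 3 brought flow, rest push out)
bond 1 stroke at J2  (1-jn J2 has f-setter on 0)
bond 2 stroke at J2  (common-f at J2 fixed by 0)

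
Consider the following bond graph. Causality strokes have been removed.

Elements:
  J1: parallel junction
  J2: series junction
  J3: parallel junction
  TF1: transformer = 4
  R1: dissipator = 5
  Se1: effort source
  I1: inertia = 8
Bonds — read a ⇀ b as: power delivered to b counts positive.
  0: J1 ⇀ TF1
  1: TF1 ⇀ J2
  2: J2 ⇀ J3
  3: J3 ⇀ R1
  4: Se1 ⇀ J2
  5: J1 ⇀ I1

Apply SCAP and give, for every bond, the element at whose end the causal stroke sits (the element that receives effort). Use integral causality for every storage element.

#4 |J2  (Se1 fixes effort; stroke away)
#5 |I1  (I1 outputs flow p/I1)
#0 |J1  (J1: last free bond brings effort in)
#1 |TF1  (TF1 one-in-one-out from 0)
#2 |J2  (1-jn J2 has f-setter on 1)
#3 |J3  (closing 0-jn rule on J3)

bond 0 →J1
bond 1 →TF1
bond 2 →J2
bond 3 →J3
bond 4 →J2
bond 5 →I1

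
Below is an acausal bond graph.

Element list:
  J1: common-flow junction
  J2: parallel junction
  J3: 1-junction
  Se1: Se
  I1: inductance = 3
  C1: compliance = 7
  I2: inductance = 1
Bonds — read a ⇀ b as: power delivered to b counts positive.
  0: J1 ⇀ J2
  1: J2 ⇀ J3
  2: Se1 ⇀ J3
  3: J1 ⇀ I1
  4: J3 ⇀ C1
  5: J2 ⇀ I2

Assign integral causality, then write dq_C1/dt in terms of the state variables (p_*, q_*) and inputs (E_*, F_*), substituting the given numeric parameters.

dq_C1/dt = p_I1/3 - p_I2

β2 →J3  (Se1: effort source, stroke at far end)
β3 →I1  (prefer integral on I1)
β0 →J1  (J1: bond 3 brought flow, rest push out)
β4 →J3  (prefer integral on C1)
β1 →J2  (J3 needs exactly one f-in)
β5 →I2  (0-jn J2 has e-setter on 1)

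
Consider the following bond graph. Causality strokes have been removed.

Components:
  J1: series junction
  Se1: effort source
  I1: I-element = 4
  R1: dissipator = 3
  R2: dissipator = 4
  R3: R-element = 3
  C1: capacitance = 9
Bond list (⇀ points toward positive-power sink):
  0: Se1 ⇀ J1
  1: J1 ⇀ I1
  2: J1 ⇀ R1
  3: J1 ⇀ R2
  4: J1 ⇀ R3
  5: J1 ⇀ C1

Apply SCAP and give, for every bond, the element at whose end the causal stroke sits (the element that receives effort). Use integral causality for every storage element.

β0 |J1
β1 |I1
β2 |J1
β3 |J1
β4 |J1
β5 |J1

bond 0 stroke at J1  (source Se1 imposes e)
bond 1 stroke at I1  (I1 outputs flow p/I1)
bond 2 stroke at J1  (1-jn J1 has f-setter on 1)
bond 3 stroke at J1  (J1: bond 1 brought flow, rest push out)
bond 4 stroke at J1  (J1: bond 1 brought flow, rest push out)
bond 5 stroke at J1  (1-jn J1 has f-setter on 1)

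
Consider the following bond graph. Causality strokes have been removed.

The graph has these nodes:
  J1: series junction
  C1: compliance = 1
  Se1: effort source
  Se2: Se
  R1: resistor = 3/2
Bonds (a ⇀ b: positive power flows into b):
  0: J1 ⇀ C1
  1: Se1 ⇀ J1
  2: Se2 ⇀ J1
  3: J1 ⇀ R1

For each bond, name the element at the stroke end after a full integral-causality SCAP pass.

#1 →J1  (Se1 (Se) sets effort on bond)
#2 →J1  (Se2 (Se) sets effort on bond)
#0 →J1  (prefer integral on C1)
#3 →R1  (J1: last free bond brings flow in)

#0 stroke at J1
#1 stroke at J1
#2 stroke at J1
#3 stroke at R1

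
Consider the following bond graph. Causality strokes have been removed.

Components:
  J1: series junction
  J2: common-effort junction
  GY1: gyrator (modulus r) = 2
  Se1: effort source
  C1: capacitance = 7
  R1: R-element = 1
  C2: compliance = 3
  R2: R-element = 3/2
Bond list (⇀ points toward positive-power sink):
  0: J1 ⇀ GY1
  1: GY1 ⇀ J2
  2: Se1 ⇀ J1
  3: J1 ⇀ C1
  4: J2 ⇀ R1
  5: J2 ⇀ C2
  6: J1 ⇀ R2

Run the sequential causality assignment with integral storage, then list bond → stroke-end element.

b0 stroke at GY1
b1 stroke at GY1
b2 stroke at J1
b3 stroke at J1
b4 stroke at R1
b5 stroke at J2
b6 stroke at J1

bond 2 stroke→J1  (source Se1 imposes e)
bond 3 stroke→J1  (C1: C, integral causality)
bond 5 stroke→J2  (prefer integral on C2)
bond 1 stroke→GY1  (J2 effort already set via bond 5)
bond 4 stroke→R1  (J2: bond 5 brought effort, rest push out)
bond 0 stroke→GY1  (GY GY1: same side as bond 1)
bond 6 stroke→J1  (J1 flow already set via bond 0)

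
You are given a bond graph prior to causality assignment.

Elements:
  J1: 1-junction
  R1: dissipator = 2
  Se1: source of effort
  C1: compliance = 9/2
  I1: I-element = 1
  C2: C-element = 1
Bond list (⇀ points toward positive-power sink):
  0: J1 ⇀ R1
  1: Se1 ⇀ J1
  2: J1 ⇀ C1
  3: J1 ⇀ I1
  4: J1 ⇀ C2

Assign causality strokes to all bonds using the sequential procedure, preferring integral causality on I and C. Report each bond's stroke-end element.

#1 stroke at J1  (Se1 fixes effort; stroke away)
#2 stroke at J1  (C1: C, integral causality)
#3 stroke at I1  (prefer integral on I1)
#0 stroke at J1  (common-f at J1 fixed by 3)
#4 stroke at J1  (J1: bond 3 brought flow, rest push out)

#0 stroke→J1
#1 stroke→J1
#2 stroke→J1
#3 stroke→I1
#4 stroke→J1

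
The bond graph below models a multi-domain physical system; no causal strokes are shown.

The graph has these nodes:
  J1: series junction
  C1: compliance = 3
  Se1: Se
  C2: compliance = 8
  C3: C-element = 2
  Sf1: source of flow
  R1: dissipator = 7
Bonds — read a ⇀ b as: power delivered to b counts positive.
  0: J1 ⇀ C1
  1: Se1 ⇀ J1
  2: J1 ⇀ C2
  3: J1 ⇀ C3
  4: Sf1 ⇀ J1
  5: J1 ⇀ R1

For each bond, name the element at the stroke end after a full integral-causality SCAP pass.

b1 |J1  (Se1 (Se) sets effort on bond)
b4 |Sf1  (Sf1: flow source, stroke at near end)
b0 |J1  (J1: bond 4 brought flow, rest push out)
b2 |J1  (J1: bond 4 brought flow, rest push out)
b3 |J1  (1-jn J1 has f-setter on 4)
b5 |J1  (J1: bond 4 brought flow, rest push out)

bond 0 stroke→J1
bond 1 stroke→J1
bond 2 stroke→J1
bond 3 stroke→J1
bond 4 stroke→Sf1
bond 5 stroke→J1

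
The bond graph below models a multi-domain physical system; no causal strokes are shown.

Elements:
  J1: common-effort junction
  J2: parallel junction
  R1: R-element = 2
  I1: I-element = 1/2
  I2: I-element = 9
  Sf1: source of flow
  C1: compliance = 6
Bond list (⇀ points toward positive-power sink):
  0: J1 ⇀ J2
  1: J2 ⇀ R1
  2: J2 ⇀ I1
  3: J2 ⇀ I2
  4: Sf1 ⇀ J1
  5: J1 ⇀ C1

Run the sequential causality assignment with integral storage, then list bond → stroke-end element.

#4 |Sf1  (Sf1: flow source, stroke at near end)
#2 |I1  (I1 outputs flow p/I1)
#3 |I2  (prefer integral on I2)
#5 |J1  (prefer integral on C1)
#0 |J2  (J1 effort already set via bond 5)
#1 |R1  (0-jn J2 has e-setter on 0)

#0 stroke at J2
#1 stroke at R1
#2 stroke at I1
#3 stroke at I2
#4 stroke at Sf1
#5 stroke at J1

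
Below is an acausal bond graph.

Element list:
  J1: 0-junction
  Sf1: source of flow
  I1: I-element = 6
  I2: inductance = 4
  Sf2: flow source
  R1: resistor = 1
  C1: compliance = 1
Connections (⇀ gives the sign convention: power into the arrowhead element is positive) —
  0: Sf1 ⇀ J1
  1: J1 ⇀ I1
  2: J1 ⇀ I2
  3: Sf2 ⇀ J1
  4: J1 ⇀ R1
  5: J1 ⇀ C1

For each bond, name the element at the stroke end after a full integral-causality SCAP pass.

β0 |Sf1
β1 |I1
β2 |I2
β3 |Sf2
β4 |R1
β5 |J1

bond 0 |Sf1  (source Sf1 imposes f)
bond 3 |Sf2  (Sf2: flow source, stroke at near end)
bond 1 |I1  (prefer integral on I1)
bond 2 |I2  (prefer integral on I2)
bond 5 |J1  (C1 integral (e out))
bond 4 |R1  (common-e at J1 fixed by 5)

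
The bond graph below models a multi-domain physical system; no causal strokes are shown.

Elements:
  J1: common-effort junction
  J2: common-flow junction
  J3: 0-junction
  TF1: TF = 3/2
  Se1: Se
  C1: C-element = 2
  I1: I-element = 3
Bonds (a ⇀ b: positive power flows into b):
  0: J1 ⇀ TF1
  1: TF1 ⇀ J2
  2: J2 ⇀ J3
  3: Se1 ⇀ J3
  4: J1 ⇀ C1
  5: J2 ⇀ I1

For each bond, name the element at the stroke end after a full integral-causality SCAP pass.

b0 →TF1
b1 →J2
b2 →J2
b3 →J3
b4 →J1
b5 →I1

#3 →J3  (Se1 (Se) sets effort on bond)
#2 →J2  (J3 effort already set via bond 3)
#4 →J1  (C1: C, integral causality)
#0 →TF1  (J1: bond 4 brought effort, rest push out)
#1 →J2  (TF TF1: opposite of bond 0)
#5 →I1  (closing 1-jn rule on J2)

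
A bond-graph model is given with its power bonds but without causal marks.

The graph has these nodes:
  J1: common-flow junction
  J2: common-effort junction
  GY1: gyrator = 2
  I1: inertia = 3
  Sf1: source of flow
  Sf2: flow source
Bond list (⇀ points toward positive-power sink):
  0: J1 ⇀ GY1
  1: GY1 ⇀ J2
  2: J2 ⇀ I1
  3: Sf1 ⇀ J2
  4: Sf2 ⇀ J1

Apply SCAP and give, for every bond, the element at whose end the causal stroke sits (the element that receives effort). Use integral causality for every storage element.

bond 3 stroke at Sf1  (Sf1 fixes flow; stroke at Sf1)
bond 4 stroke at Sf2  (Sf2: flow source, stroke at near end)
bond 0 stroke at J1  (J1: bond 4 brought flow, rest push out)
bond 1 stroke at J2  (GY1: gyrator matches bond 0)
bond 2 stroke at I1  (J2: bond 1 brought effort, rest push out)

bond 0 →J1
bond 1 →J2
bond 2 →I1
bond 3 →Sf1
bond 4 →Sf2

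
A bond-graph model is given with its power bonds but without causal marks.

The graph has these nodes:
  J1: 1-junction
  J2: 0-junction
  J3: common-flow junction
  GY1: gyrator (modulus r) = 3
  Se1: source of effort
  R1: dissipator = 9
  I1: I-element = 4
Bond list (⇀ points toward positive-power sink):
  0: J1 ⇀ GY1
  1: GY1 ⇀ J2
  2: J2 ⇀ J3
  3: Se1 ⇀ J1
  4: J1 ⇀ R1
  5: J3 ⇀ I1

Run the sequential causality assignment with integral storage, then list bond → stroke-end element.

β3 |J1  (source Se1 imposes e)
β5 |I1  (I1 outputs flow p/I1)
β2 |J3  (common-f at J3 fixed by 5)
β1 |J2  (J2: last free bond brings effort in)
β0 |J1  (GY1: gyrator matches bond 1)
β4 |R1  (only one flow-in slot at J1)

β0 |J1
β1 |J2
β2 |J3
β3 |J1
β4 |R1
β5 |I1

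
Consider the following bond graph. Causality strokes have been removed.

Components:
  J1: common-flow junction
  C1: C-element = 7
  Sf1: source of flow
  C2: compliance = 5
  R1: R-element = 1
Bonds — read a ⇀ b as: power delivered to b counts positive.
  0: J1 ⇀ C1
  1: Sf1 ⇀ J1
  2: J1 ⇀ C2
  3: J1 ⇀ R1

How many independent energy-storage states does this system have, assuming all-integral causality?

b1 |Sf1  (source Sf1 imposes f)
b0 |J1  (J1 flow already set via bond 1)
b2 |J1  (common-f at J1 fixed by 1)
b3 |J1  (J1 flow already set via bond 1)

2  (C1, C2 all integral)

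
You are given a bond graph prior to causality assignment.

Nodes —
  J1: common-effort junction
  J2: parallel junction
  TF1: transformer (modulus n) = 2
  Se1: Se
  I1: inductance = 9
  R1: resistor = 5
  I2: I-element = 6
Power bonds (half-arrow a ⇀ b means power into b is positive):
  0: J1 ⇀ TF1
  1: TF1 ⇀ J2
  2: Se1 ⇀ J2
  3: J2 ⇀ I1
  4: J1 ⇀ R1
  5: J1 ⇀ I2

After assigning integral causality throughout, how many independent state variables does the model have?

#2 stroke→J2  (source Se1 imposes e)
#1 stroke→TF1  (common-e at J2 fixed by 2)
#3 stroke→I1  (J2 effort already set via bond 2)
#0 stroke→J1  (TF1: transformer flips bond 1)
#4 stroke→R1  (J1 effort already set via bond 0)
#5 stroke→I2  (J1: bond 0 brought effort, rest push out)

2  (I1, I2 all integral)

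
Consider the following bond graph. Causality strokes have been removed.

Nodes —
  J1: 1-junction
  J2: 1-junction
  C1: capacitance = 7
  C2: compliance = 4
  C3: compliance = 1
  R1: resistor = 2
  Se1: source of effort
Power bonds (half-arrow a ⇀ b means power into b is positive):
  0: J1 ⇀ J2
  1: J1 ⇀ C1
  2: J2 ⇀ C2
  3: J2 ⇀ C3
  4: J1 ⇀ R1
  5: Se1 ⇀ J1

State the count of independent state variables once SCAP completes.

b5 stroke→J1  (Se1 (Se) sets effort on bond)
b1 stroke→J1  (C1: C, integral causality)
b2 stroke→J2  (prefer integral on C2)
b3 stroke→J2  (C3: C, integral causality)
b0 stroke→J1  (closing 1-jn rule on J2)
b4 stroke→R1  (J1: last free bond brings flow in)

3  (C1, C2, C3 all integral)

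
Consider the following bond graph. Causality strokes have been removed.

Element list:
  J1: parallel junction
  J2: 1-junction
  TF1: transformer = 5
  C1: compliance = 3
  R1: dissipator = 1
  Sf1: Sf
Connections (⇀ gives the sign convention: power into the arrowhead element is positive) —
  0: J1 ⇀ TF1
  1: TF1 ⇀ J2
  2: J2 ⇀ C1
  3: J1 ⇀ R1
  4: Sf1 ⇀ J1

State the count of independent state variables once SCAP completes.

1  (C1 all integral)

β4 stroke at Sf1  (Sf1: flow source, stroke at near end)
β2 stroke at J2  (C1 outputs effort q/C1)
β1 stroke at TF1  (J2: last free bond brings flow in)
β0 stroke at J1  (TF1: transformer flips bond 1)
β3 stroke at R1  (common-e at J1 fixed by 0)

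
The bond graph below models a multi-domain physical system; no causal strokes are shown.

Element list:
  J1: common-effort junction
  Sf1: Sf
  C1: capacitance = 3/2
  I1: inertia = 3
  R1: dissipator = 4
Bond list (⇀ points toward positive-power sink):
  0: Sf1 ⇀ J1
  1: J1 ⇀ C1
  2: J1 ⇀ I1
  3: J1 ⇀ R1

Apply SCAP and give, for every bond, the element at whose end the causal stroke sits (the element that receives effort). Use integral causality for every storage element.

bond 0 |Sf1  (Sf1 (Sf) sets flow on bond)
bond 1 |J1  (prefer integral on C1)
bond 2 |I1  (J1: bond 1 brought effort, rest push out)
bond 3 |R1  (J1 effort already set via bond 1)

β0 |Sf1
β1 |J1
β2 |I1
β3 |R1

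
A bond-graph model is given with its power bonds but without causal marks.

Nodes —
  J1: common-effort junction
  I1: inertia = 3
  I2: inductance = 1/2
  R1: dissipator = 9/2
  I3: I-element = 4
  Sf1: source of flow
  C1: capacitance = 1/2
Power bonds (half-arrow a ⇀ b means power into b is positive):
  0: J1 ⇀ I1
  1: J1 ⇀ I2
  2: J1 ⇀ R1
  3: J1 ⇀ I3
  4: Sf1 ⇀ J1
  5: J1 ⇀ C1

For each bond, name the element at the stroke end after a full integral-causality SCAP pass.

b0 stroke at I1
b1 stroke at I2
b2 stroke at R1
b3 stroke at I3
b4 stroke at Sf1
b5 stroke at J1

bond 4 stroke at Sf1  (Sf1 fixes flow; stroke at Sf1)
bond 0 stroke at I1  (I1 outputs flow p/I1)
bond 1 stroke at I2  (I2 integral (f out))
bond 3 stroke at I3  (I3 outputs flow p/I3)
bond 5 stroke at J1  (C1 outputs effort q/C1)
bond 2 stroke at R1  (common-e at J1 fixed by 5)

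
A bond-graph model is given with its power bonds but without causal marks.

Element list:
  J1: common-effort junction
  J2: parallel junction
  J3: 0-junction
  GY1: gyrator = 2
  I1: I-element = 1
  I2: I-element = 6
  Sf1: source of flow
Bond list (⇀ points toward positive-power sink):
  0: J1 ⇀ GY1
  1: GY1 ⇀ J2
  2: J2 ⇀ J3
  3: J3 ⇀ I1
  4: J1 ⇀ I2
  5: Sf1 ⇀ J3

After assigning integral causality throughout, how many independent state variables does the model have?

2  (I1, I2 all integral)

b5 stroke→Sf1  (Sf1 fixes flow; stroke at Sf1)
b3 stroke→I1  (I1 outputs flow p/I1)
b2 stroke→J3  (J3: last free bond brings effort in)
b1 stroke→J2  (only one effort-in slot at J2)
b0 stroke→J1  (GY1: gyrator matches bond 1)
b4 stroke→I2  (J1 effort already set via bond 0)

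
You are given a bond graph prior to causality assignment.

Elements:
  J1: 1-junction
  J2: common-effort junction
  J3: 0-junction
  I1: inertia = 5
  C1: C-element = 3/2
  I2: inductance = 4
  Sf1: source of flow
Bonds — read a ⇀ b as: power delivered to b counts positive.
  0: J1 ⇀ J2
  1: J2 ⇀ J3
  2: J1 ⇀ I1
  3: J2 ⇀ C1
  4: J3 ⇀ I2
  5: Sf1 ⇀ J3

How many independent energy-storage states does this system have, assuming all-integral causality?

#5 stroke at Sf1  (Sf1: flow source, stroke at near end)
#2 stroke at I1  (I1 integral (f out))
#0 stroke at J1  (J1 flow already set via bond 2)
#3 stroke at J2  (prefer integral on C1)
#1 stroke at J3  (common-e at J2 fixed by 3)
#4 stroke at I2  (J3 effort already set via bond 1)

3  (C1, I1, I2 all integral)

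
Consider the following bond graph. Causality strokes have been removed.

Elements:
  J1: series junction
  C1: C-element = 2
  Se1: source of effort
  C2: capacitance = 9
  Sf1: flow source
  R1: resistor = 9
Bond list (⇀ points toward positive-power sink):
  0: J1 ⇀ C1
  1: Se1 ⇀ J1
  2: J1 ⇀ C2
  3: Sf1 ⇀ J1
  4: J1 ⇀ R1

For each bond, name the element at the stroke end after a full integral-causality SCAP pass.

β0 |J1
β1 |J1
β2 |J1
β3 |Sf1
β4 |J1

bond 1 stroke→J1  (Se1 fixes effort; stroke away)
bond 3 stroke→Sf1  (Sf1 fixes flow; stroke at Sf1)
bond 0 stroke→J1  (common-f at J1 fixed by 3)
bond 2 stroke→J1  (common-f at J1 fixed by 3)
bond 4 stroke→J1  (common-f at J1 fixed by 3)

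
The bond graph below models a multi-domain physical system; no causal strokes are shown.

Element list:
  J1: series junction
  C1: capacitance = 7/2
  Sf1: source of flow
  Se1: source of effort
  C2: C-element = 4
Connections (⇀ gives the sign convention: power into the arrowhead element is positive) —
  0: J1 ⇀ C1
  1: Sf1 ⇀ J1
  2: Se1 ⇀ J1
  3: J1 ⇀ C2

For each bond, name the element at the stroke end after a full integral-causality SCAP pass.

#0 →J1
#1 →Sf1
#2 →J1
#3 →J1

β1 →Sf1  (source Sf1 imposes f)
β2 →J1  (source Se1 imposes e)
β0 →J1  (common-f at J1 fixed by 1)
β3 →J1  (1-jn J1 has f-setter on 1)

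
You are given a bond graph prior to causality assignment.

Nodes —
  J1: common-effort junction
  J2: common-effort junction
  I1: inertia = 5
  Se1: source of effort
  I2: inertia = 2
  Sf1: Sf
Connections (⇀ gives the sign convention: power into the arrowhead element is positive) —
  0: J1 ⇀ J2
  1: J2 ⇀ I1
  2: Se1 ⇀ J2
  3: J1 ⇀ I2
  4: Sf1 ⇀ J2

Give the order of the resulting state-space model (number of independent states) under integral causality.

bond 2 stroke→J2  (source Se1 imposes e)
bond 4 stroke→Sf1  (Sf1 fixes flow; stroke at Sf1)
bond 0 stroke→J1  (J2: bond 2 brought effort, rest push out)
bond 1 stroke→I1  (J2 effort already set via bond 2)
bond 3 stroke→I2  (J1: bond 0 brought effort, rest push out)

2  (I1, I2 all integral)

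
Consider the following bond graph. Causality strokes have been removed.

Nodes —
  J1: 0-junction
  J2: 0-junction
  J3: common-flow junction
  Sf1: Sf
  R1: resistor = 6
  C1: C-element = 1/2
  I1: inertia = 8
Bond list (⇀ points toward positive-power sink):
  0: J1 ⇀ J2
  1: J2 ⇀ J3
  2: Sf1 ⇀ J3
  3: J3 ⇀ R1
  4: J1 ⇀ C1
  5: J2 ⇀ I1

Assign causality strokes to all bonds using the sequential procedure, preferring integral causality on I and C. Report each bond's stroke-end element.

#0 |J2
#1 |J3
#2 |Sf1
#3 |J3
#4 |J1
#5 |I1

bond 2 stroke at Sf1  (Sf1: flow source, stroke at near end)
bond 1 stroke at J3  (1-jn J3 has f-setter on 2)
bond 3 stroke at J3  (J3 flow already set via bond 2)
bond 4 stroke at J1  (C1: C, integral causality)
bond 0 stroke at J2  (J1 effort already set via bond 4)
bond 5 stroke at I1  (J2: bond 0 brought effort, rest push out)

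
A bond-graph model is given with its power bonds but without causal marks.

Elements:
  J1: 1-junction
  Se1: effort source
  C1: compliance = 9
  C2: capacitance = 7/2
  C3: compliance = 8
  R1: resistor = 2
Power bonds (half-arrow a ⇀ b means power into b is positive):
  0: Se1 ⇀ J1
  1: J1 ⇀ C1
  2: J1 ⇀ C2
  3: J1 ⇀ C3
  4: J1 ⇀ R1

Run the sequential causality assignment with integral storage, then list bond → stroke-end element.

b0 →J1  (Se1 (Se) sets effort on bond)
b1 →J1  (C1: C, integral causality)
b2 →J1  (C2 integral (e out))
b3 →J1  (C3 integral (e out))
b4 →R1  (J1: last free bond brings flow in)

β0 stroke→J1
β1 stroke→J1
β2 stroke→J1
β3 stroke→J1
β4 stroke→R1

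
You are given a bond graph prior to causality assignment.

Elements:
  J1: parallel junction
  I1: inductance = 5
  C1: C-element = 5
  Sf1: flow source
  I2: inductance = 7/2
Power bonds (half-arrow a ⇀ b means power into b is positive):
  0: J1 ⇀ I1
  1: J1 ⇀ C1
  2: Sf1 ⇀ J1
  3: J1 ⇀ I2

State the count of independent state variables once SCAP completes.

b2 stroke at Sf1  (Sf1 (Sf) sets flow on bond)
b0 stroke at I1  (I1 outputs flow p/I1)
b1 stroke at J1  (C1 outputs effort q/C1)
b3 stroke at I2  (J1: bond 1 brought effort, rest push out)

3  (C1, I1, I2 all integral)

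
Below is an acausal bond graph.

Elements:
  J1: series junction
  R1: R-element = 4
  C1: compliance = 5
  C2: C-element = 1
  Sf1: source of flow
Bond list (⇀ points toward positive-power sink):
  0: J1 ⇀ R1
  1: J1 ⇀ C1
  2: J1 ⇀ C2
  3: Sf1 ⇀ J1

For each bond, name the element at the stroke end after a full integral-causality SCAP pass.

bond 3 stroke→Sf1  (Sf1 fixes flow; stroke at Sf1)
bond 0 stroke→J1  (1-jn J1 has f-setter on 3)
bond 1 stroke→J1  (1-jn J1 has f-setter on 3)
bond 2 stroke→J1  (1-jn J1 has f-setter on 3)

bond 0 stroke→J1
bond 1 stroke→J1
bond 2 stroke→J1
bond 3 stroke→Sf1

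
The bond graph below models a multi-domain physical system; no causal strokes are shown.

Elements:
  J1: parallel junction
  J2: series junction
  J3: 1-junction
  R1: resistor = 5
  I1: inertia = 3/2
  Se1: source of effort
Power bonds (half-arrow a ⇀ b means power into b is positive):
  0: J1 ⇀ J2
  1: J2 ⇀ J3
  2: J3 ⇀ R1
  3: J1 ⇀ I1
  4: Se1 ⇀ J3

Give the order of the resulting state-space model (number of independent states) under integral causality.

b4 stroke at J3  (Se1 (Se) sets effort on bond)
b3 stroke at I1  (I1 outputs flow p/I1)
b0 stroke at J1  (closing 0-jn rule on J1)
b1 stroke at J2  (J2 flow already set via bond 0)
b2 stroke at J3  (common-f at J3 fixed by 1)

1  (I1 all integral)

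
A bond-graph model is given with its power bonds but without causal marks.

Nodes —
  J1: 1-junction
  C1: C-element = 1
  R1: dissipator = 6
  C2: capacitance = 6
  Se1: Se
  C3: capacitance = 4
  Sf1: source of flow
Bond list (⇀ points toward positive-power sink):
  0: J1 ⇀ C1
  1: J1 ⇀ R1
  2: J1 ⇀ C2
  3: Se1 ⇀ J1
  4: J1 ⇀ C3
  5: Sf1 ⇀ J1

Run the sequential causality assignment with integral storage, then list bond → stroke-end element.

#3 stroke at J1  (Se1 (Se) sets effort on bond)
#5 stroke at Sf1  (Sf1: flow source, stroke at near end)
#0 stroke at J1  (common-f at J1 fixed by 5)
#1 stroke at J1  (J1 flow already set via bond 5)
#2 stroke at J1  (common-f at J1 fixed by 5)
#4 stroke at J1  (J1: bond 5 brought flow, rest push out)

β0 stroke at J1
β1 stroke at J1
β2 stroke at J1
β3 stroke at J1
β4 stroke at J1
β5 stroke at Sf1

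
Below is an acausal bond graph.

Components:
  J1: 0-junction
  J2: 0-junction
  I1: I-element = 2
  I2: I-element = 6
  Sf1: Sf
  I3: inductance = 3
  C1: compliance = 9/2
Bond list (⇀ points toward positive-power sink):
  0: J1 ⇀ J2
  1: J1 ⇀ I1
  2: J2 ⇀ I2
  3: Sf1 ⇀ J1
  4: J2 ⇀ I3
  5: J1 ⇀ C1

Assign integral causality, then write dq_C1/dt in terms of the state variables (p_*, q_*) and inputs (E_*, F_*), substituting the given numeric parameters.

b3 stroke→Sf1  (Sf1 (Sf) sets flow on bond)
b1 stroke→I1  (I1 outputs flow p/I1)
b2 stroke→I2  (I2: I, integral causality)
b4 stroke→I3  (I3 integral (f out))
b0 stroke→J2  (only one effort-in slot at J2)
b5 stroke→J1  (only one effort-in slot at J1)

dq_C1/dt = F_Sf1 - p_I1/2 - p_I2/6 - p_I3/3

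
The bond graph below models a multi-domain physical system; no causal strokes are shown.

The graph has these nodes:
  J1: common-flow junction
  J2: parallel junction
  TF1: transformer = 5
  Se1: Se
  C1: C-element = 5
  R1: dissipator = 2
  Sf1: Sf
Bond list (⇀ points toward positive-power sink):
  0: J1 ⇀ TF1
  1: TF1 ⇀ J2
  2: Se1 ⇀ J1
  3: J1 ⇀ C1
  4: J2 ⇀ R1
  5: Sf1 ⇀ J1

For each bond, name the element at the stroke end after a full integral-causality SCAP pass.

b0 stroke→J1
b1 stroke→TF1
b2 stroke→J1
b3 stroke→J1
b4 stroke→J2
b5 stroke→Sf1

b2 stroke at J1  (source Se1 imposes e)
b5 stroke at Sf1  (Sf1 (Sf) sets flow on bond)
b0 stroke at J1  (common-f at J1 fixed by 5)
b3 stroke at J1  (J1: bond 5 brought flow, rest push out)
b1 stroke at TF1  (TF1 one-in-one-out from 0)
b4 stroke at J2  (closing 0-jn rule on J2)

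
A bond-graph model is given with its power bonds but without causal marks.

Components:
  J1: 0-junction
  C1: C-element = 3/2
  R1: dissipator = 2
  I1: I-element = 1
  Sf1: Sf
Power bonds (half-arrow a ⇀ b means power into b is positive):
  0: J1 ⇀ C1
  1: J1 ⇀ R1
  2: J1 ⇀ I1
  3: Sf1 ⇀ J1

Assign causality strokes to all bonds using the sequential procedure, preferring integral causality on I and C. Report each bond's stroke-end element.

b0 stroke at J1
b1 stroke at R1
b2 stroke at I1
b3 stroke at Sf1

b3 |Sf1  (Sf1: flow source, stroke at near end)
b0 |J1  (C1 outputs effort q/C1)
b1 |R1  (0-jn J1 has e-setter on 0)
b2 |I1  (common-e at J1 fixed by 0)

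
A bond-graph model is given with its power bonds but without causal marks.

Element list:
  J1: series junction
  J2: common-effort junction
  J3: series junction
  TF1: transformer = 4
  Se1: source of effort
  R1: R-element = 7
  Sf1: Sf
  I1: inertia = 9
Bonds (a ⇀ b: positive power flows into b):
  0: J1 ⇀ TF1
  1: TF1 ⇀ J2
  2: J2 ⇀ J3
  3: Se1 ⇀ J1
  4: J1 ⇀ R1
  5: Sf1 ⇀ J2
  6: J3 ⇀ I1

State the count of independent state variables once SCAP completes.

1  (I1 all integral)

b3 →J1  (Se1 (Se) sets effort on bond)
b5 →Sf1  (Sf1: flow source, stroke at near end)
b6 →I1  (I1 integral (f out))
b2 →J3  (J3 flow already set via bond 6)
b1 →J2  (J2 needs exactly one e-in)
b0 →TF1  (through TF1, causality passes straight; one stroke at TF1)
b4 →J1  (J1 flow already set via bond 0)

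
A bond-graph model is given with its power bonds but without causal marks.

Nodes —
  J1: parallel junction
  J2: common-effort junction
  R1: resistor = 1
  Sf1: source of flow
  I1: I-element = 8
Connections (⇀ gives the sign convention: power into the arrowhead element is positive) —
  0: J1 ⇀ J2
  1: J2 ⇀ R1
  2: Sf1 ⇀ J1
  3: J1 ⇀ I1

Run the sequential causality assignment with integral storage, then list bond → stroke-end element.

#2 |Sf1  (Sf1 (Sf) sets flow on bond)
#3 |I1  (prefer integral on I1)
#0 |J1  (closing 0-jn rule on J1)
#1 |J2  (J2: last free bond brings effort in)

bond 0 |J1
bond 1 |J2
bond 2 |Sf1
bond 3 |I1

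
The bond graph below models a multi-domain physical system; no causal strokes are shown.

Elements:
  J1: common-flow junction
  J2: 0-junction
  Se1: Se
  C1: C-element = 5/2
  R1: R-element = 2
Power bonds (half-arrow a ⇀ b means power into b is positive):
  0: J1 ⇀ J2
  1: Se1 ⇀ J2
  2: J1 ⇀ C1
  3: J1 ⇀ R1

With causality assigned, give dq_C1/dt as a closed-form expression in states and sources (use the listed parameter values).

β1 →J2  (Se1 fixes effort; stroke away)
β0 →J1  (J2: bond 1 brought effort, rest push out)
β2 →J1  (C1: C, integral causality)
β3 →R1  (J1: last free bond brings flow in)

dq_C1/dt = -E_Se1/2 - q_C1/5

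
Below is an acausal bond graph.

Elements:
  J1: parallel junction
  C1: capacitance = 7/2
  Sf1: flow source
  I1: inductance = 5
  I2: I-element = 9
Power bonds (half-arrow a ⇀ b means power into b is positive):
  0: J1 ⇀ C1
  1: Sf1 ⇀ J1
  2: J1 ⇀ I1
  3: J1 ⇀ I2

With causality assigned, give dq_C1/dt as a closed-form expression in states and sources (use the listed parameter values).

b1 |Sf1  (Sf1: flow source, stroke at near end)
b0 |J1  (C1 integral (e out))
b2 |I1  (0-jn J1 has e-setter on 0)
b3 |I2  (0-jn J1 has e-setter on 0)

dq_C1/dt = F_Sf1 - p_I1/5 - p_I2/9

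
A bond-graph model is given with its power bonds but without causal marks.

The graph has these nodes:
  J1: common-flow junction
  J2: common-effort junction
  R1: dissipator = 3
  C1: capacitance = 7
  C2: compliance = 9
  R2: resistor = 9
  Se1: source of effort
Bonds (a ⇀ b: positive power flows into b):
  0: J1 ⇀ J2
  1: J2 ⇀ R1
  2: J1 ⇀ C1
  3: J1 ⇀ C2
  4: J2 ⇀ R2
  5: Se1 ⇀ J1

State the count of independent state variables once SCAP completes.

2  (C1, C2 all integral)

b5 →J1  (Se1 fixes effort; stroke away)
b2 →J1  (C1 outputs effort q/C1)
b3 →J1  (C2 integral (e out))
b0 →J2  (J1: last free bond brings flow in)
b1 →R1  (J2 effort already set via bond 0)
b4 →R2  (common-e at J2 fixed by 0)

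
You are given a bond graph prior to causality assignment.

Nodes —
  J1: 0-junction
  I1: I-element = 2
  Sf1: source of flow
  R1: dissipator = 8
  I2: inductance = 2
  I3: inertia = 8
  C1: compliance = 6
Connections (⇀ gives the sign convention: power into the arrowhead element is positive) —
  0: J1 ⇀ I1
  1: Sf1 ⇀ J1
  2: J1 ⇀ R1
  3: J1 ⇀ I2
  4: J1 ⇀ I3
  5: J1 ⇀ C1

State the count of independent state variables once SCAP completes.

b1 |Sf1  (source Sf1 imposes f)
b0 |I1  (I1 outputs flow p/I1)
b3 |I2  (I2 integral (f out))
b4 |I3  (I3 integral (f out))
b5 |J1  (C1 outputs effort q/C1)
b2 |R1  (common-e at J1 fixed by 5)

4  (C1, I1, I2, I3 all integral)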